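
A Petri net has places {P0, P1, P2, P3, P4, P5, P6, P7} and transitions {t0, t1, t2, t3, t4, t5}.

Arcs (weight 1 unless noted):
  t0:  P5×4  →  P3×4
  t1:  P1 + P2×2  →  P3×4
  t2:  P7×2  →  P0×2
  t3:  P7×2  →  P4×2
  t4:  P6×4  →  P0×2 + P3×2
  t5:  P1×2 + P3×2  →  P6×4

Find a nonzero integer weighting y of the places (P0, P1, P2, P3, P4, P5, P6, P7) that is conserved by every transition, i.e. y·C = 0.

Incidence matrix C (rows=places, cols=transitions):
       t0   t1   t2   t3   t4   t5
   P0   0    0    2    0    2    0
   P1   0   -1    0    0    0   -2
   P2   0   -2    0    0    0    0
   P3   4    4    0    0    2   -2
   P4   0    0    0    2    0    0
   P5  -4    0    0    0    0    0
   P6   0    0    0    0   -4    4
   P7   0    0   -2   -2    0    0

Candidate y = [0, 0, 4, 2, 0, 2, 1, 0]; check y·C column-wise:
  col t0: 4·0 + 2·4 + 2·-4 + 1·0 = 0
  col t1: 0·-1 + 4·-2 + 2·4 + 2·0 + 1·0 = 0
  col t2: 0·2 + 4·0 + 2·0 + 2·0 + 1·0 + 0·-2 = 0
  col t3: 4·0 + 2·0 + 0·2 + 2·0 + 1·0 + 0·-2 = 0
  col t4: 0·2 + 4·0 + 2·2 + 2·0 + 1·-4 = 0
  col t5: 0·-2 + 4·0 + 2·-2 + 2·0 + 1·4 = 0

y = (P0:0, P1:0, P2:4, P3:2, P4:0, P5:2, P6:1, P7:0)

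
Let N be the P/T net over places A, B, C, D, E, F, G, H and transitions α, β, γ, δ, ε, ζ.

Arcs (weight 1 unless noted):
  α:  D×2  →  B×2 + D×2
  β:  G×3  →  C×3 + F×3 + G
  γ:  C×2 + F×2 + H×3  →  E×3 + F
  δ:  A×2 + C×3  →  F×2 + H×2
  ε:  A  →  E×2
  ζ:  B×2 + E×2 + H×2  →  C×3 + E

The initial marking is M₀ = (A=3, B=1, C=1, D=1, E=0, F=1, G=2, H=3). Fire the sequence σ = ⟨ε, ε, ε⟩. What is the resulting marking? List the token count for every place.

(A=0, B=1, C=1, D=1, E=6, F=1, G=2, H=3)

step 1: fire ε:  (A=3, B=1, C=1, D=1, E=0, F=1, G=2, H=3) → (A=2, B=1, C=1, D=1, E=2, F=1, G=2, H=3)
step 2: fire ε:  (A=2, B=1, C=1, D=1, E=2, F=1, G=2, H=3) → (A=1, B=1, C=1, D=1, E=4, F=1, G=2, H=3)
step 3: fire ε:  (A=1, B=1, C=1, D=1, E=4, F=1, G=2, H=3) → (A=0, B=1, C=1, D=1, E=6, F=1, G=2, H=3)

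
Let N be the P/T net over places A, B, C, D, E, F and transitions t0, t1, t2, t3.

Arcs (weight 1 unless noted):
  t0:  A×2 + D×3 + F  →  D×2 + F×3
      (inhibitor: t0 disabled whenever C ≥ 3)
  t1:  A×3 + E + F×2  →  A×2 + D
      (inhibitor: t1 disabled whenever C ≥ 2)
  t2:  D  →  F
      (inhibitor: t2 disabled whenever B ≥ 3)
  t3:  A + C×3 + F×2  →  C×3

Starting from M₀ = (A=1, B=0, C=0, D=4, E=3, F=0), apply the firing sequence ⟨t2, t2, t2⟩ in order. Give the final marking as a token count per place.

(A=1, B=0, C=0, D=1, E=3, F=3)

step 1: fire t2:  (A=1, B=0, C=0, D=4, E=3, F=0) → (A=1, B=0, C=0, D=3, E=3, F=1)
step 2: fire t2:  (A=1, B=0, C=0, D=3, E=3, F=1) → (A=1, B=0, C=0, D=2, E=3, F=2)
step 3: fire t2:  (A=1, B=0, C=0, D=2, E=3, F=2) → (A=1, B=0, C=0, D=1, E=3, F=3)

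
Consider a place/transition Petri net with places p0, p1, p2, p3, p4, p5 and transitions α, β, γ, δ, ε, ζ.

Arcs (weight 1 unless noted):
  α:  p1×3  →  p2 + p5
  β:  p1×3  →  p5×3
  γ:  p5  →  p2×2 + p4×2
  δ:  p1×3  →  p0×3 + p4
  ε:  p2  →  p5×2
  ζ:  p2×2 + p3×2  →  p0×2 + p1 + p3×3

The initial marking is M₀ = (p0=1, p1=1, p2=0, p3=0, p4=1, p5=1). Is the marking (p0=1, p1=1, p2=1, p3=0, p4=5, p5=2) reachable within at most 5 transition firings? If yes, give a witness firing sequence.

depth 0: 1 marking
depth 1: 2 markings reached so far
depth 2: 3 markings reached so far
depth 3: 5 markings reached so far
depth 4: 7 markings reached so far
depth 5: 9 markings reached so far
target is not among the 9 markings reachable within 5 steps

NO — not reachable within 5 firings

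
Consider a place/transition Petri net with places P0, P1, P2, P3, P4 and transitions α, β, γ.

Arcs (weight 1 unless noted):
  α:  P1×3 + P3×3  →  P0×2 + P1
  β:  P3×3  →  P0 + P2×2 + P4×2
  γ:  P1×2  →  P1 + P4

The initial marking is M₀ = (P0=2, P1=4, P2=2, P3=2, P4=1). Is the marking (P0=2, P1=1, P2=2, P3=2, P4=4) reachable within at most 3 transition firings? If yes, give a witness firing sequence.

YES — reachable via ⟨γ, γ, γ⟩ (3 firings)

step 1: fire γ:  (P0=2, P1=4, P2=2, P3=2, P4=1) → (P0=2, P1=3, P2=2, P3=2, P4=2)
step 2: fire γ:  (P0=2, P1=3, P2=2, P3=2, P4=2) → (P0=2, P1=2, P2=2, P3=2, P4=3)
step 3: fire γ:  (P0=2, P1=2, P2=2, P3=2, P4=3) → (P0=2, P1=1, P2=2, P3=2, P4=4)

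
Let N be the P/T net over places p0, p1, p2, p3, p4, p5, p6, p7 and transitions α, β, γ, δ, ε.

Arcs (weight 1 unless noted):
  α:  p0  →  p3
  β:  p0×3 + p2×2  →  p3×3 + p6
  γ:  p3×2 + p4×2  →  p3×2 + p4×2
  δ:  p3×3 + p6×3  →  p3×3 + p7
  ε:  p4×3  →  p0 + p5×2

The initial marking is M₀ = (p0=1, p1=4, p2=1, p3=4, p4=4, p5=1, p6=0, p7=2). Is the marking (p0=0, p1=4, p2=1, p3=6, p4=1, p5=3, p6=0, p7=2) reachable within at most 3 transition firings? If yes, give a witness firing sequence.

step 1: fire α:  (p0=1, p1=4, p2=1, p3=4, p4=4, p5=1, p6=0, p7=2) → (p0=0, p1=4, p2=1, p3=5, p4=4, p5=1, p6=0, p7=2)
step 2: fire ε:  (p0=0, p1=4, p2=1, p3=5, p4=4, p5=1, p6=0, p7=2) → (p0=1, p1=4, p2=1, p3=5, p4=1, p5=3, p6=0, p7=2)
step 3: fire α:  (p0=1, p1=4, p2=1, p3=5, p4=1, p5=3, p6=0, p7=2) → (p0=0, p1=4, p2=1, p3=6, p4=1, p5=3, p6=0, p7=2)

YES — reachable via ⟨α, ε, α⟩ (3 firings)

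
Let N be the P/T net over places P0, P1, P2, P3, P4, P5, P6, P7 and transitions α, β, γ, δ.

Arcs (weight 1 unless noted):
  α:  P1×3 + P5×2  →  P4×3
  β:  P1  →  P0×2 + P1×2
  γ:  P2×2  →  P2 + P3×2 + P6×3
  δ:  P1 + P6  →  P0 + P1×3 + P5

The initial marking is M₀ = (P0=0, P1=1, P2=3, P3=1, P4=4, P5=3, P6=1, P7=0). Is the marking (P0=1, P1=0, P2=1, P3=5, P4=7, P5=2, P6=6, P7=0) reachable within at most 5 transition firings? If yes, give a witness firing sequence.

YES — reachable via ⟨γ, γ, δ, α⟩ (4 firings)

step 1: fire γ:  (P0=0, P1=1, P2=3, P3=1, P4=4, P5=3, P6=1, P7=0) → (P0=0, P1=1, P2=2, P3=3, P4=4, P5=3, P6=4, P7=0)
step 2: fire γ:  (P0=0, P1=1, P2=2, P3=3, P4=4, P5=3, P6=4, P7=0) → (P0=0, P1=1, P2=1, P3=5, P4=4, P5=3, P6=7, P7=0)
step 3: fire δ:  (P0=0, P1=1, P2=1, P3=5, P4=4, P5=3, P6=7, P7=0) → (P0=1, P1=3, P2=1, P3=5, P4=4, P5=4, P6=6, P7=0)
step 4: fire α:  (P0=1, P1=3, P2=1, P3=5, P4=4, P5=4, P6=6, P7=0) → (P0=1, P1=0, P2=1, P3=5, P4=7, P5=2, P6=6, P7=0)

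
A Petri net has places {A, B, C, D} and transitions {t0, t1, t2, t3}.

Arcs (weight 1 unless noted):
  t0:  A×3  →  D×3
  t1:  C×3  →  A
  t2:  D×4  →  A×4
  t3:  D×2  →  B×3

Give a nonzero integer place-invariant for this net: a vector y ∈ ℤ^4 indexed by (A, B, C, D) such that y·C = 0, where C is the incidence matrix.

y = (A:3, B:2, C:1, D:3)

Incidence matrix C (rows=places, cols=transitions):
       t0   t1   t2   t3
    A  -3    1    4    0
    B   0    0    0    3
    C   0   -3    0    0
    D   3    0   -4   -2

Candidate y = [3, 2, 1, 3]; check y·C column-wise:
  col t0: 3·-3 + 2·0 + 1·0 + 3·3 = 0
  col t1: 3·1 + 2·0 + 1·-3 + 3·0 = 0
  col t2: 3·4 + 2·0 + 1·0 + 3·-4 = 0
  col t3: 3·0 + 2·3 + 1·0 + 3·-2 = 0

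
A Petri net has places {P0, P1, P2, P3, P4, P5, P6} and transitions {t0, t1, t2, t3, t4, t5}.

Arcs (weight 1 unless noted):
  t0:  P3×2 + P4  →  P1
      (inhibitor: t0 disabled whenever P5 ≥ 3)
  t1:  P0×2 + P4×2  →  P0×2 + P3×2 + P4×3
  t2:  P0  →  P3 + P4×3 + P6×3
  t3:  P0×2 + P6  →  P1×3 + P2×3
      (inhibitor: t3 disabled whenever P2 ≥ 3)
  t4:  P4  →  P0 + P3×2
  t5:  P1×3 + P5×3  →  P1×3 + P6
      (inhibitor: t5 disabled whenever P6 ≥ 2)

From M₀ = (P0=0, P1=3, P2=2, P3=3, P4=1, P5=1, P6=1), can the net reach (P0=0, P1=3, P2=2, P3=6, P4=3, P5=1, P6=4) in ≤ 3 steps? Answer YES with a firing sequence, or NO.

step 1: fire t4:  (P0=0, P1=3, P2=2, P3=3, P4=1, P5=1, P6=1) → (P0=1, P1=3, P2=2, P3=5, P4=0, P5=1, P6=1)
step 2: fire t2:  (P0=1, P1=3, P2=2, P3=5, P4=0, P5=1, P6=1) → (P0=0, P1=3, P2=2, P3=6, P4=3, P5=1, P6=4)

YES — reachable via ⟨t4, t2⟩ (2 firings)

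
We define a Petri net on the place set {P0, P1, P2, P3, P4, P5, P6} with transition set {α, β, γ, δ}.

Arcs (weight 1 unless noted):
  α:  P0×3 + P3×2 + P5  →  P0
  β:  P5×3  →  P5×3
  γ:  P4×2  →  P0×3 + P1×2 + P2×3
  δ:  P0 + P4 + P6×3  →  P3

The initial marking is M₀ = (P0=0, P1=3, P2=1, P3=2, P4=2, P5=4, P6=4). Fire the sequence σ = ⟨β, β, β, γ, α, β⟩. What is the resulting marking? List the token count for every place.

(P0=1, P1=5, P2=4, P3=0, P4=0, P5=3, P6=4)

step 1: fire β:  (P0=0, P1=3, P2=1, P3=2, P4=2, P5=4, P6=4) → (P0=0, P1=3, P2=1, P3=2, P4=2, P5=4, P6=4)
step 2: fire β:  (P0=0, P1=3, P2=1, P3=2, P4=2, P5=4, P6=4) → (P0=0, P1=3, P2=1, P3=2, P4=2, P5=4, P6=4)
step 3: fire β:  (P0=0, P1=3, P2=1, P3=2, P4=2, P5=4, P6=4) → (P0=0, P1=3, P2=1, P3=2, P4=2, P5=4, P6=4)
step 4: fire γ:  (P0=0, P1=3, P2=1, P3=2, P4=2, P5=4, P6=4) → (P0=3, P1=5, P2=4, P3=2, P4=0, P5=4, P6=4)
step 5: fire α:  (P0=3, P1=5, P2=4, P3=2, P4=0, P5=4, P6=4) → (P0=1, P1=5, P2=4, P3=0, P4=0, P5=3, P6=4)
step 6: fire β:  (P0=1, P1=5, P2=4, P3=0, P4=0, P5=3, P6=4) → (P0=1, P1=5, P2=4, P3=0, P4=0, P5=3, P6=4)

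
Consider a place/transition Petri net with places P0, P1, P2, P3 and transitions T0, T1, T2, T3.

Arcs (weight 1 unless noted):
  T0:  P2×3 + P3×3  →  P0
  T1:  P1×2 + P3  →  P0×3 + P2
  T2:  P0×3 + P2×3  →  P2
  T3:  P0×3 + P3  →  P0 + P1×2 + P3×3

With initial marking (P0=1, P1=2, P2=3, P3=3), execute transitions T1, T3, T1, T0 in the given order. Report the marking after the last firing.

(P0=6, P1=0, P2=2, P3=0)

step 1: fire T1:  (P0=1, P1=2, P2=3, P3=3) → (P0=4, P1=0, P2=4, P3=2)
step 2: fire T3:  (P0=4, P1=0, P2=4, P3=2) → (P0=2, P1=2, P2=4, P3=4)
step 3: fire T1:  (P0=2, P1=2, P2=4, P3=4) → (P0=5, P1=0, P2=5, P3=3)
step 4: fire T0:  (P0=5, P1=0, P2=5, P3=3) → (P0=6, P1=0, P2=2, P3=0)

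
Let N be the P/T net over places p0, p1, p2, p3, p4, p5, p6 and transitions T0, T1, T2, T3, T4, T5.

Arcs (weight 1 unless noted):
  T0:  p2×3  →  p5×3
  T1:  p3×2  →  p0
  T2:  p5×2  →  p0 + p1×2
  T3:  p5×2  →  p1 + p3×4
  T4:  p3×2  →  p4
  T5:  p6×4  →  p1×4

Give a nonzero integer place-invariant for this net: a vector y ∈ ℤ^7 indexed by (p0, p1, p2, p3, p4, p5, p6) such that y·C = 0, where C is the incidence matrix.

Incidence matrix C (rows=places, cols=transitions):
       T0   T1   T2   T3   T4   T5
   p0   0    1    1    0    0    0
   p1   0    0    2    1    0    4
   p2  -3    0    0    0    0    0
   p3   0   -2    0    4   -2    0
   p4   0    0    0    0    1    0
   p5   3    0   -2   -2    0    0
   p6   0    0    0    0    0   -4

Candidate y = [2, 2, 3, 1, 2, 3, 2]; check y·C column-wise:
  col T0: 2·0 + 2·0 + 3·-3 + 1·0 + 2·0 + 3·3 + 2·0 = 0
  col T1: 2·1 + 2·0 + 3·0 + 1·-2 + 2·0 + 3·0 + 2·0 = 0
  col T2: 2·1 + 2·2 + 3·0 + 1·0 + 2·0 + 3·-2 + 2·0 = 0
  col T3: 2·0 + 2·1 + 3·0 + 1·4 + 2·0 + 3·-2 + 2·0 = 0
  col T4: 2·0 + 2·0 + 3·0 + 1·-2 + 2·1 + 3·0 + 2·0 = 0
  col T5: 2·0 + 2·4 + 3·0 + 1·0 + 2·0 + 3·0 + 2·-4 = 0

y = (p0:2, p1:2, p2:3, p3:1, p4:2, p5:3, p6:2)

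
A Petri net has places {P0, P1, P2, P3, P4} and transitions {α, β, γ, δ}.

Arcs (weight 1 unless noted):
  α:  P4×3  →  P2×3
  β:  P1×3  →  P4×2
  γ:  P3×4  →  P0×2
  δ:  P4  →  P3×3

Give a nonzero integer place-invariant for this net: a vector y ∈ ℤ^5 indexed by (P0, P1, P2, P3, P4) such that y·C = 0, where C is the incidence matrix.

y = (P0:2, P1:2, P2:3, P3:1, P4:3)

Incidence matrix C (rows=places, cols=transitions):
        α    β    γ    δ
   P0   0    0    2    0
   P1   0   -3    0    0
   P2   3    0    0    0
   P3   0    0   -4    3
   P4  -3    2    0   -1

Candidate y = [2, 2, 3, 1, 3]; check y·C column-wise:
  col α: 2·0 + 2·0 + 3·3 + 1·0 + 3·-3 = 0
  col β: 2·0 + 2·-3 + 3·0 + 1·0 + 3·2 = 0
  col γ: 2·2 + 2·0 + 3·0 + 1·-4 + 3·0 = 0
  col δ: 2·0 + 2·0 + 3·0 + 1·3 + 3·-1 = 0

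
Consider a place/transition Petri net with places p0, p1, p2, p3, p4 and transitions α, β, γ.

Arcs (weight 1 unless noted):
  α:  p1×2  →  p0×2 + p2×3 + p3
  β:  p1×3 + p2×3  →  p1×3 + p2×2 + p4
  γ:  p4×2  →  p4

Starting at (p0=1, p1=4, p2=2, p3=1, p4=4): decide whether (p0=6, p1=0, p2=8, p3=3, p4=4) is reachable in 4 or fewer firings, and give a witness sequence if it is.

NO — not reachable within 4 firings

depth 0: 1 marking
depth 1: 3 markings reached so far
depth 2: 6 markings reached so far
depth 3: 9 markings reached so far
depth 4: 11 markings reached so far
target is not among the 11 markings reachable within 4 steps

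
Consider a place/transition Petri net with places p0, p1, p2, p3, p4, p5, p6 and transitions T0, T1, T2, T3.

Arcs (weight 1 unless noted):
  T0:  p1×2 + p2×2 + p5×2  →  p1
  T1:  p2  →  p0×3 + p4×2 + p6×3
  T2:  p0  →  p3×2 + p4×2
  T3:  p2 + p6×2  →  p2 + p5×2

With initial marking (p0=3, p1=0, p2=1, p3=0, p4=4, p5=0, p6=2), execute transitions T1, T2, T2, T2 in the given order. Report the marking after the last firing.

(p0=3, p1=0, p2=0, p3=6, p4=12, p5=0, p6=5)

step 1: fire T1:  (p0=3, p1=0, p2=1, p3=0, p4=4, p5=0, p6=2) → (p0=6, p1=0, p2=0, p3=0, p4=6, p5=0, p6=5)
step 2: fire T2:  (p0=6, p1=0, p2=0, p3=0, p4=6, p5=0, p6=5) → (p0=5, p1=0, p2=0, p3=2, p4=8, p5=0, p6=5)
step 3: fire T2:  (p0=5, p1=0, p2=0, p3=2, p4=8, p5=0, p6=5) → (p0=4, p1=0, p2=0, p3=4, p4=10, p5=0, p6=5)
step 4: fire T2:  (p0=4, p1=0, p2=0, p3=4, p4=10, p5=0, p6=5) → (p0=3, p1=0, p2=0, p3=6, p4=12, p5=0, p6=5)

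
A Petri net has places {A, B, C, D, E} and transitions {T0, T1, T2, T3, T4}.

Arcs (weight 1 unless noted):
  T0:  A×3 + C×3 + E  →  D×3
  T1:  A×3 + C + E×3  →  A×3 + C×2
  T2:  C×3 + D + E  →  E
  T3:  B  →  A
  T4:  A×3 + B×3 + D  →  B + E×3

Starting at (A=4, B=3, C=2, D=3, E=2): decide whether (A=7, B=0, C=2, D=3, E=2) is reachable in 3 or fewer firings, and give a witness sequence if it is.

step 1: fire T3:  (A=4, B=3, C=2, D=3, E=2) → (A=5, B=2, C=2, D=3, E=2)
step 2: fire T3:  (A=5, B=2, C=2, D=3, E=2) → (A=6, B=1, C=2, D=3, E=2)
step 3: fire T3:  (A=6, B=1, C=2, D=3, E=2) → (A=7, B=0, C=2, D=3, E=2)

YES — reachable via ⟨T3, T3, T3⟩ (3 firings)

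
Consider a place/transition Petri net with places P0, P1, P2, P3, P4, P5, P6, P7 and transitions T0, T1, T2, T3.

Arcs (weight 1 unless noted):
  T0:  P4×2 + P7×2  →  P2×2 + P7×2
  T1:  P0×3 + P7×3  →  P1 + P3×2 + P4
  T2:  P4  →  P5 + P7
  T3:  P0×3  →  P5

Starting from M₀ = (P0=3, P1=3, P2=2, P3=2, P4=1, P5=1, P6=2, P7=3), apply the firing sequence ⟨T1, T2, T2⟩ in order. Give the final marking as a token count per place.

step 1: fire T1:  (P0=3, P1=3, P2=2, P3=2, P4=1, P5=1, P6=2, P7=3) → (P0=0, P1=4, P2=2, P3=4, P4=2, P5=1, P6=2, P7=0)
step 2: fire T2:  (P0=0, P1=4, P2=2, P3=4, P4=2, P5=1, P6=2, P7=0) → (P0=0, P1=4, P2=2, P3=4, P4=1, P5=2, P6=2, P7=1)
step 3: fire T2:  (P0=0, P1=4, P2=2, P3=4, P4=1, P5=2, P6=2, P7=1) → (P0=0, P1=4, P2=2, P3=4, P4=0, P5=3, P6=2, P7=2)

(P0=0, P1=4, P2=2, P3=4, P4=0, P5=3, P6=2, P7=2)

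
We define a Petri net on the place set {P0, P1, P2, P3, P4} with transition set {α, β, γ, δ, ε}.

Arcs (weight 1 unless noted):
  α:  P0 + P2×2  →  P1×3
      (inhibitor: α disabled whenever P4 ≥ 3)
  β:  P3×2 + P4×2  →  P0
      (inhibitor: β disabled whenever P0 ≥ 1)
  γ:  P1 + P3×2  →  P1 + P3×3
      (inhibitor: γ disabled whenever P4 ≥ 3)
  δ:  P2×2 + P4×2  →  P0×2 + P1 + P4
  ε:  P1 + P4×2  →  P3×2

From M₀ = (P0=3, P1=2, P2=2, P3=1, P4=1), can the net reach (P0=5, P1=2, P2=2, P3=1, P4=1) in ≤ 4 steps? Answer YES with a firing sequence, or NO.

NO — not reachable within 4 firings

depth 0: 1 marking
depth 1: 2 markings reached so far
depth 2: 2 markings reached so far
(frontier empty at depth 2; search complete)
target is not among the 2 markings reachable within 4 steps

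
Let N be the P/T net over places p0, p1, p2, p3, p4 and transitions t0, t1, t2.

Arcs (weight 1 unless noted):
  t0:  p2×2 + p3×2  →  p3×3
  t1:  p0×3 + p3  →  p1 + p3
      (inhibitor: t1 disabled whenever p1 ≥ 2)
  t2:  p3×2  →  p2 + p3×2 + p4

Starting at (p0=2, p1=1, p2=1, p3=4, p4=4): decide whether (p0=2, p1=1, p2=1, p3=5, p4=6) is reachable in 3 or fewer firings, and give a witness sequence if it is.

step 1: fire t2:  (p0=2, p1=1, p2=1, p3=4, p4=4) → (p0=2, p1=1, p2=2, p3=4, p4=5)
step 2: fire t0:  (p0=2, p1=1, p2=2, p3=4, p4=5) → (p0=2, p1=1, p2=0, p3=5, p4=5)
step 3: fire t2:  (p0=2, p1=1, p2=0, p3=5, p4=5) → (p0=2, p1=1, p2=1, p3=5, p4=6)

YES — reachable via ⟨t2, t0, t2⟩ (3 firings)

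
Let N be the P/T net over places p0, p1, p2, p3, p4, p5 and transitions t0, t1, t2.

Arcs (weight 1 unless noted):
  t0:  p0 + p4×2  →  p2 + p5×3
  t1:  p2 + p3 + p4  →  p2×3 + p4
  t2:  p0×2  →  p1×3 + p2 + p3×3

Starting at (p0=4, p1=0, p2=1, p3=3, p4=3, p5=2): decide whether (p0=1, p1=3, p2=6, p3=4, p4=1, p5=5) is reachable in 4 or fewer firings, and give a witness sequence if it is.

NO — not reachable within 4 firings

depth 0: 1 marking
depth 1: 4 markings reached so far
depth 2: 9 markings reached so far
depth 3: 14 markings reached so far
depth 4: 18 markings reached so far
target is not among the 18 markings reachable within 4 steps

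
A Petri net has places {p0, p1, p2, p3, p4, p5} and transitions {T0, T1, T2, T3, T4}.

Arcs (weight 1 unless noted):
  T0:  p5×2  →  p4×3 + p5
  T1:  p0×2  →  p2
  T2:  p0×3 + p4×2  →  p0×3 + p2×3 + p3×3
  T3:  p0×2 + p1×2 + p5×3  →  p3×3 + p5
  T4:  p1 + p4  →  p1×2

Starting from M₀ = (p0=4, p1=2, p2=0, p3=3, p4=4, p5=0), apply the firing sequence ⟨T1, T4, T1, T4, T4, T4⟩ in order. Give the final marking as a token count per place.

step 1: fire T1:  (p0=4, p1=2, p2=0, p3=3, p4=4, p5=0) → (p0=2, p1=2, p2=1, p3=3, p4=4, p5=0)
step 2: fire T4:  (p0=2, p1=2, p2=1, p3=3, p4=4, p5=0) → (p0=2, p1=3, p2=1, p3=3, p4=3, p5=0)
step 3: fire T1:  (p0=2, p1=3, p2=1, p3=3, p4=3, p5=0) → (p0=0, p1=3, p2=2, p3=3, p4=3, p5=0)
step 4: fire T4:  (p0=0, p1=3, p2=2, p3=3, p4=3, p5=0) → (p0=0, p1=4, p2=2, p3=3, p4=2, p5=0)
step 5: fire T4:  (p0=0, p1=4, p2=2, p3=3, p4=2, p5=0) → (p0=0, p1=5, p2=2, p3=3, p4=1, p5=0)
step 6: fire T4:  (p0=0, p1=5, p2=2, p3=3, p4=1, p5=0) → (p0=0, p1=6, p2=2, p3=3, p4=0, p5=0)

(p0=0, p1=6, p2=2, p3=3, p4=0, p5=0)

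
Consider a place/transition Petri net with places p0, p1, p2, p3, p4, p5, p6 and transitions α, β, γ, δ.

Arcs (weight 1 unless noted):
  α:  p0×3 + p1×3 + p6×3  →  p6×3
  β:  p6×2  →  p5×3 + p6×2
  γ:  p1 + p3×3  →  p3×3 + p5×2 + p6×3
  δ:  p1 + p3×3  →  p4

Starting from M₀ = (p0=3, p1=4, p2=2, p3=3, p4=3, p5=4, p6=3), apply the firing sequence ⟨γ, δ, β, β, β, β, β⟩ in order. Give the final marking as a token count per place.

step 1: fire γ:  (p0=3, p1=4, p2=2, p3=3, p4=3, p5=4, p6=3) → (p0=3, p1=3, p2=2, p3=3, p4=3, p5=6, p6=6)
step 2: fire δ:  (p0=3, p1=3, p2=2, p3=3, p4=3, p5=6, p6=6) → (p0=3, p1=2, p2=2, p3=0, p4=4, p5=6, p6=6)
step 3: fire β:  (p0=3, p1=2, p2=2, p3=0, p4=4, p5=6, p6=6) → (p0=3, p1=2, p2=2, p3=0, p4=4, p5=9, p6=6)
step 4: fire β:  (p0=3, p1=2, p2=2, p3=0, p4=4, p5=9, p6=6) → (p0=3, p1=2, p2=2, p3=0, p4=4, p5=12, p6=6)
step 5: fire β:  (p0=3, p1=2, p2=2, p3=0, p4=4, p5=12, p6=6) → (p0=3, p1=2, p2=2, p3=0, p4=4, p5=15, p6=6)
step 6: fire β:  (p0=3, p1=2, p2=2, p3=0, p4=4, p5=15, p6=6) → (p0=3, p1=2, p2=2, p3=0, p4=4, p5=18, p6=6)
step 7: fire β:  (p0=3, p1=2, p2=2, p3=0, p4=4, p5=18, p6=6) → (p0=3, p1=2, p2=2, p3=0, p4=4, p5=21, p6=6)

(p0=3, p1=2, p2=2, p3=0, p4=4, p5=21, p6=6)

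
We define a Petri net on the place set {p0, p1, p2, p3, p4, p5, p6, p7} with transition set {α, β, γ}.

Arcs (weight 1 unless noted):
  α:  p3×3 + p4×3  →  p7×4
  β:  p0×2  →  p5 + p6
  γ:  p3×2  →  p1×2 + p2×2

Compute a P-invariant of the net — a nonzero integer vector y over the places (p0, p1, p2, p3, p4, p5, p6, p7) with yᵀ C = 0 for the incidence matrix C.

Incidence matrix C (rows=places, cols=transitions):
        α    β    γ
   p0   0   -2    0
   p1   0    0    2
   p2   0    0    2
   p3  -3    0   -2
   p4  -3    0    0
   p5   0    1    0
   p6   0    1    0
   p7   4    0    0

Candidate y = [0, 1, -1, 0, 0, 0, 0, 0]; check y·C column-wise:
  col α: 1·0 + -1·0 + 0·-3 + 0·-3 + 0·4 = 0
  col β: 0·-2 + 1·0 + -1·0 + 0·1 + 0·1 = 0
  col γ: 1·2 + -1·2 + 0·-2 = 0

y = (p0:0, p1:1, p2:-1, p3:0, p4:0, p5:0, p6:0, p7:0)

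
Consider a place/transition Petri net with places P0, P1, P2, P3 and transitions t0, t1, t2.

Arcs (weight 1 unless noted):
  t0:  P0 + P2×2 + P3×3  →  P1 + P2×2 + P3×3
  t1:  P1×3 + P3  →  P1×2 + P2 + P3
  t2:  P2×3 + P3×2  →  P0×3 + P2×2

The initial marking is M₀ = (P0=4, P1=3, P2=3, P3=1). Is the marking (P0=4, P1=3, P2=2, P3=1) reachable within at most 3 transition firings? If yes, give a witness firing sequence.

depth 0: 1 marking
depth 1: 2 markings reached so far
depth 2: 2 markings reached so far
(frontier empty at depth 2; search complete)
target is not among the 2 markings reachable within 3 steps

NO — not reachable within 3 firings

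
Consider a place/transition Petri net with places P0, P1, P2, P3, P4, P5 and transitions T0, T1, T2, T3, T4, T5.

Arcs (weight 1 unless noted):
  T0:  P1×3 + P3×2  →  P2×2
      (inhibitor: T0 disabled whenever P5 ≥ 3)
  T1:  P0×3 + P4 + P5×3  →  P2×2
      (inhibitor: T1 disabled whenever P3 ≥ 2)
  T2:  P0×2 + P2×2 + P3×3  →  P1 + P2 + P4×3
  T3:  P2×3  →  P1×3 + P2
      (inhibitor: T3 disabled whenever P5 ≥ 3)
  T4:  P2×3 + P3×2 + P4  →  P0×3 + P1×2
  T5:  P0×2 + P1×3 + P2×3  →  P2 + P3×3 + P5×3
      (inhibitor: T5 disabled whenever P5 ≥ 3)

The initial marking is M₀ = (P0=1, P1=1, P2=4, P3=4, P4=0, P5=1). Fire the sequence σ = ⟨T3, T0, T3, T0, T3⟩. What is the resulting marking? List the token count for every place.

(P0=1, P1=4, P2=2, P3=0, P4=0, P5=1)

step 1: fire T3:  (P0=1, P1=1, P2=4, P3=4, P4=0, P5=1) → (P0=1, P1=4, P2=2, P3=4, P4=0, P5=1)
step 2: fire T0:  (P0=1, P1=4, P2=2, P3=4, P4=0, P5=1) → (P0=1, P1=1, P2=4, P3=2, P4=0, P5=1)
step 3: fire T3:  (P0=1, P1=1, P2=4, P3=2, P4=0, P5=1) → (P0=1, P1=4, P2=2, P3=2, P4=0, P5=1)
step 4: fire T0:  (P0=1, P1=4, P2=2, P3=2, P4=0, P5=1) → (P0=1, P1=1, P2=4, P3=0, P4=0, P5=1)
step 5: fire T3:  (P0=1, P1=1, P2=4, P3=0, P4=0, P5=1) → (P0=1, P1=4, P2=2, P3=0, P4=0, P5=1)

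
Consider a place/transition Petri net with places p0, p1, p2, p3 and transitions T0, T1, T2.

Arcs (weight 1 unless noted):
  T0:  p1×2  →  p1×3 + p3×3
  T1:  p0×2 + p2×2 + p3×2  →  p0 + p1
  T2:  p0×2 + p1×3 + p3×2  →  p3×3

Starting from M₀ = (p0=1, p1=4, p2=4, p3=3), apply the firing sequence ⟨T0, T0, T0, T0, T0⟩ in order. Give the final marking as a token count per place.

step 1: fire T0:  (p0=1, p1=4, p2=4, p3=3) → (p0=1, p1=5, p2=4, p3=6)
step 2: fire T0:  (p0=1, p1=5, p2=4, p3=6) → (p0=1, p1=6, p2=4, p3=9)
step 3: fire T0:  (p0=1, p1=6, p2=4, p3=9) → (p0=1, p1=7, p2=4, p3=12)
step 4: fire T0:  (p0=1, p1=7, p2=4, p3=12) → (p0=1, p1=8, p2=4, p3=15)
step 5: fire T0:  (p0=1, p1=8, p2=4, p3=15) → (p0=1, p1=9, p2=4, p3=18)

(p0=1, p1=9, p2=4, p3=18)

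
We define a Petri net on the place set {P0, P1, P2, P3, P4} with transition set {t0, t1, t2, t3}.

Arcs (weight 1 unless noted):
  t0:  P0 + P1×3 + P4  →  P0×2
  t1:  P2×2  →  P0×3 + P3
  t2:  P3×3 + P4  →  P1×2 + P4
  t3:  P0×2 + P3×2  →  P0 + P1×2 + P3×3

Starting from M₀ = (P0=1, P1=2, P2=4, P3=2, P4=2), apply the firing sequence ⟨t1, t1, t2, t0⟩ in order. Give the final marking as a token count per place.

step 1: fire t1:  (P0=1, P1=2, P2=4, P3=2, P4=2) → (P0=4, P1=2, P2=2, P3=3, P4=2)
step 2: fire t1:  (P0=4, P1=2, P2=2, P3=3, P4=2) → (P0=7, P1=2, P2=0, P3=4, P4=2)
step 3: fire t2:  (P0=7, P1=2, P2=0, P3=4, P4=2) → (P0=7, P1=4, P2=0, P3=1, P4=2)
step 4: fire t0:  (P0=7, P1=4, P2=0, P3=1, P4=2) → (P0=8, P1=1, P2=0, P3=1, P4=1)

(P0=8, P1=1, P2=0, P3=1, P4=1)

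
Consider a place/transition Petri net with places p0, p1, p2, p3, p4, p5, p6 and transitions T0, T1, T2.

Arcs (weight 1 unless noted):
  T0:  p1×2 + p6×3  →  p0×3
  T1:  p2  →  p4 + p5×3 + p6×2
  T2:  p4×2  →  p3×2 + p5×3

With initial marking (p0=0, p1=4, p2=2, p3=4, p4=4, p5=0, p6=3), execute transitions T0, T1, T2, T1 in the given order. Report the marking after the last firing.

step 1: fire T0:  (p0=0, p1=4, p2=2, p3=4, p4=4, p5=0, p6=3) → (p0=3, p1=2, p2=2, p3=4, p4=4, p5=0, p6=0)
step 2: fire T1:  (p0=3, p1=2, p2=2, p3=4, p4=4, p5=0, p6=0) → (p0=3, p1=2, p2=1, p3=4, p4=5, p5=3, p6=2)
step 3: fire T2:  (p0=3, p1=2, p2=1, p3=4, p4=5, p5=3, p6=2) → (p0=3, p1=2, p2=1, p3=6, p4=3, p5=6, p6=2)
step 4: fire T1:  (p0=3, p1=2, p2=1, p3=6, p4=3, p5=6, p6=2) → (p0=3, p1=2, p2=0, p3=6, p4=4, p5=9, p6=4)

(p0=3, p1=2, p2=0, p3=6, p4=4, p5=9, p6=4)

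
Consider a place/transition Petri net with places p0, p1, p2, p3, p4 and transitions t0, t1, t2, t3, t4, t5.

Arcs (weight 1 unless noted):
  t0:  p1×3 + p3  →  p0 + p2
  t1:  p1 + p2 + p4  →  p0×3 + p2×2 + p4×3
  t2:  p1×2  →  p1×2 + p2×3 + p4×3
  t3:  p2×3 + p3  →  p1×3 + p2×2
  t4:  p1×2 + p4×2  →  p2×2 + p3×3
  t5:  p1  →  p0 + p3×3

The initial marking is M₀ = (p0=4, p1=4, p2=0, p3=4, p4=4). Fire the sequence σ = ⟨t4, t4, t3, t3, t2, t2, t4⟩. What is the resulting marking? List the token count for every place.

step 1: fire t4:  (p0=4, p1=4, p2=0, p3=4, p4=4) → (p0=4, p1=2, p2=2, p3=7, p4=2)
step 2: fire t4:  (p0=4, p1=2, p2=2, p3=7, p4=2) → (p0=4, p1=0, p2=4, p3=10, p4=0)
step 3: fire t3:  (p0=4, p1=0, p2=4, p3=10, p4=0) → (p0=4, p1=3, p2=3, p3=9, p4=0)
step 4: fire t3:  (p0=4, p1=3, p2=3, p3=9, p4=0) → (p0=4, p1=6, p2=2, p3=8, p4=0)
step 5: fire t2:  (p0=4, p1=6, p2=2, p3=8, p4=0) → (p0=4, p1=6, p2=5, p3=8, p4=3)
step 6: fire t2:  (p0=4, p1=6, p2=5, p3=8, p4=3) → (p0=4, p1=6, p2=8, p3=8, p4=6)
step 7: fire t4:  (p0=4, p1=6, p2=8, p3=8, p4=6) → (p0=4, p1=4, p2=10, p3=11, p4=4)

(p0=4, p1=4, p2=10, p3=11, p4=4)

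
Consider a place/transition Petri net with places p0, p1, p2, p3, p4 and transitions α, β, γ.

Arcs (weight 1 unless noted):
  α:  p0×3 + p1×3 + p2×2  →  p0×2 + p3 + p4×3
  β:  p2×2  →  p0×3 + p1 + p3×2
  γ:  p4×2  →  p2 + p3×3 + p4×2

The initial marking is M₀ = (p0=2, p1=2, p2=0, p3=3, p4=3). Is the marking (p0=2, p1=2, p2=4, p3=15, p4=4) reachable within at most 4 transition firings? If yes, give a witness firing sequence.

depth 0: 1 marking
depth 1: 2 markings reached so far
depth 2: 3 markings reached so far
depth 3: 5 markings reached so far
depth 4: 7 markings reached so far
target is not among the 7 markings reachable within 4 steps

NO — not reachable within 4 firings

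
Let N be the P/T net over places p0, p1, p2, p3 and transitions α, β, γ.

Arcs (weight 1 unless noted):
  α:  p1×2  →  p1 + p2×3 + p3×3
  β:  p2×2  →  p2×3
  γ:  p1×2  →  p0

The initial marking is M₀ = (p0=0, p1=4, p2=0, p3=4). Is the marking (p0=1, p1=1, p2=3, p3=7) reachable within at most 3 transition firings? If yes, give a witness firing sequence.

step 1: fire α:  (p0=0, p1=4, p2=0, p3=4) → (p0=0, p1=3, p2=3, p3=7)
step 2: fire γ:  (p0=0, p1=3, p2=3, p3=7) → (p0=1, p1=1, p2=3, p3=7)

YES — reachable via ⟨α, γ⟩ (2 firings)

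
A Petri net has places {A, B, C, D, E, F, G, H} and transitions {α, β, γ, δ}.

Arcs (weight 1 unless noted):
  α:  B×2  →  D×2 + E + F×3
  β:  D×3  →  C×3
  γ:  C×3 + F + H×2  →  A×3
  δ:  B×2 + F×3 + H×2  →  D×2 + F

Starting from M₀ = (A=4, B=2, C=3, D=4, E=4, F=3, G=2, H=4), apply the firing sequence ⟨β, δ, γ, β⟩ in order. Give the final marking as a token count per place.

(A=7, B=0, C=6, D=0, E=4, F=0, G=2, H=0)

step 1: fire β:  (A=4, B=2, C=3, D=4, E=4, F=3, G=2, H=4) → (A=4, B=2, C=6, D=1, E=4, F=3, G=2, H=4)
step 2: fire δ:  (A=4, B=2, C=6, D=1, E=4, F=3, G=2, H=4) → (A=4, B=0, C=6, D=3, E=4, F=1, G=2, H=2)
step 3: fire γ:  (A=4, B=0, C=6, D=3, E=4, F=1, G=2, H=2) → (A=7, B=0, C=3, D=3, E=4, F=0, G=2, H=0)
step 4: fire β:  (A=7, B=0, C=3, D=3, E=4, F=0, G=2, H=0) → (A=7, B=0, C=6, D=0, E=4, F=0, G=2, H=0)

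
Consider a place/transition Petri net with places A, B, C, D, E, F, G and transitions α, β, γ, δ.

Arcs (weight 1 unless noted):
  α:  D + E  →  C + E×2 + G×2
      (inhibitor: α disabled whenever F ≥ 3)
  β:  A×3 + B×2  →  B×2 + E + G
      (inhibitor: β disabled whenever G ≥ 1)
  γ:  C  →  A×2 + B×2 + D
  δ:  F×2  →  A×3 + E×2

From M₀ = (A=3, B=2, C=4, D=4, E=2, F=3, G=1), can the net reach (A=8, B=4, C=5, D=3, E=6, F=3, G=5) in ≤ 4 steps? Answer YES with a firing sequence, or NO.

NO — not reachable within 4 firings

depth 0: 1 marking
depth 1: 3 markings reached so far
depth 2: 6 markings reached so far
depth 3: 10 markings reached so far
depth 4: 15 markings reached so far
target is not among the 15 markings reachable within 4 steps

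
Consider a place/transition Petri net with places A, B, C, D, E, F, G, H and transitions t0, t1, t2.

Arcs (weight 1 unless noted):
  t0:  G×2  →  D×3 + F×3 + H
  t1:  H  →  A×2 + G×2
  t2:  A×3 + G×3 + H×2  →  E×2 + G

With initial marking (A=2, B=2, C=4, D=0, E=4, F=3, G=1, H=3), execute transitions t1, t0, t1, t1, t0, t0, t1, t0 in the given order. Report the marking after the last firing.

step 1: fire t1:  (A=2, B=2, C=4, D=0, E=4, F=3, G=1, H=3) → (A=4, B=2, C=4, D=0, E=4, F=3, G=3, H=2)
step 2: fire t0:  (A=4, B=2, C=4, D=0, E=4, F=3, G=3, H=2) → (A=4, B=2, C=4, D=3, E=4, F=6, G=1, H=3)
step 3: fire t1:  (A=4, B=2, C=4, D=3, E=4, F=6, G=1, H=3) → (A=6, B=2, C=4, D=3, E=4, F=6, G=3, H=2)
step 4: fire t1:  (A=6, B=2, C=4, D=3, E=4, F=6, G=3, H=2) → (A=8, B=2, C=4, D=3, E=4, F=6, G=5, H=1)
step 5: fire t0:  (A=8, B=2, C=4, D=3, E=4, F=6, G=5, H=1) → (A=8, B=2, C=4, D=6, E=4, F=9, G=3, H=2)
step 6: fire t0:  (A=8, B=2, C=4, D=6, E=4, F=9, G=3, H=2) → (A=8, B=2, C=4, D=9, E=4, F=12, G=1, H=3)
step 7: fire t1:  (A=8, B=2, C=4, D=9, E=4, F=12, G=1, H=3) → (A=10, B=2, C=4, D=9, E=4, F=12, G=3, H=2)
step 8: fire t0:  (A=10, B=2, C=4, D=9, E=4, F=12, G=3, H=2) → (A=10, B=2, C=4, D=12, E=4, F=15, G=1, H=3)

(A=10, B=2, C=4, D=12, E=4, F=15, G=1, H=3)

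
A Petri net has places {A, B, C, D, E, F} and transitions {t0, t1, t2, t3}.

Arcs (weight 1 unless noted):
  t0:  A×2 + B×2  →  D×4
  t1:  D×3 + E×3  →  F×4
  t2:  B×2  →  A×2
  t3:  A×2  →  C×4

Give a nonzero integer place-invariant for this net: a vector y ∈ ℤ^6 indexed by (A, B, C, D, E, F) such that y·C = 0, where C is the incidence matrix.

Incidence matrix C (rows=places, cols=transitions):
       t0   t1   t2   t3
    A  -2    0    2   -2
    B  -2    0   -2    0
    C   0    0    0    4
    D   4   -3    0    0
    E   0   -3    0    0
    F   0    4    0    0

Candidate y = [2, 2, 1, 2, -2, 0]; check y·C column-wise:
  col t0: 2·-2 + 2·-2 + 1·0 + 2·4 + -2·0 = 0
  col t1: 2·0 + 2·0 + 1·0 + 2·-3 + -2·-3 + 0·4 = 0
  col t2: 2·2 + 2·-2 + 1·0 + 2·0 + -2·0 = 0
  col t3: 2·-2 + 2·0 + 1·4 + 2·0 + -2·0 = 0

y = (A:2, B:2, C:1, D:2, E:-2, F:0)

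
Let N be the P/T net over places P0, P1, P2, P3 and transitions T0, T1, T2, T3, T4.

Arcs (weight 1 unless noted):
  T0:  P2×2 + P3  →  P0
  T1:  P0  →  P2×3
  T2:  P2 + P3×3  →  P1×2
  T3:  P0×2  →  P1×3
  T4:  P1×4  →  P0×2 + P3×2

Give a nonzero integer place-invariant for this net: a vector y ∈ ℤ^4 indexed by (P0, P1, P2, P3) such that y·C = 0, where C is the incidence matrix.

Incidence matrix C (rows=places, cols=transitions):
       T0   T1   T2   T3   T4
   P0   1   -1    0   -2    2
   P1   0    0    2    3   -4
   P2  -2    3   -1    0    0
   P3  -1    0   -3    0    2

Candidate y = [3, 2, 1, 1]; check y·C column-wise:
  col T0: 3·1 + 2·0 + 1·-2 + 1·-1 = 0
  col T1: 3·-1 + 2·0 + 1·3 + 1·0 = 0
  col T2: 3·0 + 2·2 + 1·-1 + 1·-3 = 0
  col T3: 3·-2 + 2·3 + 1·0 + 1·0 = 0
  col T4: 3·2 + 2·-4 + 1·0 + 1·2 = 0

y = (P0:3, P1:2, P2:1, P3:1)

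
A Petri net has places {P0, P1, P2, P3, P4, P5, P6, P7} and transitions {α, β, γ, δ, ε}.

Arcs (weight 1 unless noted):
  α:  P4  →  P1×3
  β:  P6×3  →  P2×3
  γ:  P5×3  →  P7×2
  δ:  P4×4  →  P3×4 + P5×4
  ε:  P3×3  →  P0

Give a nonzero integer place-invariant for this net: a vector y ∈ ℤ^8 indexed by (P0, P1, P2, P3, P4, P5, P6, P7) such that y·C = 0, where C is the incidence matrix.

y = (P0:9, P1:1, P2:0, P3:3, P4:3, P5:0, P6:0, P7:0)

Incidence matrix C (rows=places, cols=transitions):
        α    β    γ    δ    ε
   P0   0    0    0    0    1
   P1   3    0    0    0    0
   P2   0    3    0    0    0
   P3   0    0    0    4   -3
   P4  -1    0    0   -4    0
   P5   0    0   -3    4    0
   P6   0   -3    0    0    0
   P7   0    0    2    0    0

Candidate y = [9, 1, 0, 3, 3, 0, 0, 0]; check y·C column-wise:
  col α: 9·0 + 1·3 + 3·0 + 3·-1 = 0
  col β: 9·0 + 1·0 + 0·3 + 3·0 + 3·0 + 0·-3 = 0
  col γ: 9·0 + 1·0 + 3·0 + 3·0 + 0·-3 + 0·2 = 0
  col δ: 9·0 + 1·0 + 3·4 + 3·-4 + 0·4 = 0
  col ε: 9·1 + 1·0 + 3·-3 + 3·0 = 0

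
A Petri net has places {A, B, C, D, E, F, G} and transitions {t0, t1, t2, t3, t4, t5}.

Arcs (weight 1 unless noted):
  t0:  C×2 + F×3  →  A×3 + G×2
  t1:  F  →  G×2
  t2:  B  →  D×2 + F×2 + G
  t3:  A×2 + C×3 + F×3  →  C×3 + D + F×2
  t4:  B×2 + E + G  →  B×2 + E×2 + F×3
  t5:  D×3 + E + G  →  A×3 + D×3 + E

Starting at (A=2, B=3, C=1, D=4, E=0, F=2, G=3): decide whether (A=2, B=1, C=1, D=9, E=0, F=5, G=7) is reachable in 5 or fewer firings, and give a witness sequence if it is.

depth 0: 1 marking
depth 1: 3 markings reached so far
depth 2: 6 markings reached so far
depth 3: 9 markings reached so far
depth 4: 12 markings reached so far
depth 5: 15 markings reached so far
target is not among the 15 markings reachable within 5 steps

NO — not reachable within 5 firings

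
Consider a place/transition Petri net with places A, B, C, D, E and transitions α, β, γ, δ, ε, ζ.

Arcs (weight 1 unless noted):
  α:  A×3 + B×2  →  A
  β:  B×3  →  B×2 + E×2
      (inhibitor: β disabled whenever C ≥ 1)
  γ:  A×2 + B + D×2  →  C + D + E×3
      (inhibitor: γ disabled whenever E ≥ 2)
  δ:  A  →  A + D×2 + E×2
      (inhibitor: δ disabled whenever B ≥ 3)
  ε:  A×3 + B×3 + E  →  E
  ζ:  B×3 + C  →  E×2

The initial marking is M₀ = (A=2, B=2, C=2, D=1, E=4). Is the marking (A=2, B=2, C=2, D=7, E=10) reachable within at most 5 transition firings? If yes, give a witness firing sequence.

step 1: fire δ:  (A=2, B=2, C=2, D=1, E=4) → (A=2, B=2, C=2, D=3, E=6)
step 2: fire δ:  (A=2, B=2, C=2, D=3, E=6) → (A=2, B=2, C=2, D=5, E=8)
step 3: fire δ:  (A=2, B=2, C=2, D=5, E=8) → (A=2, B=2, C=2, D=7, E=10)

YES — reachable via ⟨δ, δ, δ⟩ (3 firings)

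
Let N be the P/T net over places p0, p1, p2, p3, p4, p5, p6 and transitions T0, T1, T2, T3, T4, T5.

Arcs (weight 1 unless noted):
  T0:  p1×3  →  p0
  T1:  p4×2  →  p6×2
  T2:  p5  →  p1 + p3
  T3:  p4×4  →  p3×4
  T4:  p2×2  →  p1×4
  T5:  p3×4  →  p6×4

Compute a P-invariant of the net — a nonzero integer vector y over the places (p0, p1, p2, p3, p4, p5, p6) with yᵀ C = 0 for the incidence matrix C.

y = (p0:3, p1:1, p2:2, p3:0, p4:0, p5:1, p6:0)

Incidence matrix C (rows=places, cols=transitions):
       T0   T1   T2   T3   T4   T5
   p0   1    0    0    0    0    0
   p1  -3    0    1    0    4    0
   p2   0    0    0    0   -2    0
   p3   0    0    1    4    0   -4
   p4   0   -2    0   -4    0    0
   p5   0    0   -1    0    0    0
   p6   0    2    0    0    0    4

Candidate y = [3, 1, 2, 0, 0, 1, 0]; check y·C column-wise:
  col T0: 3·1 + 1·-3 + 2·0 + 1·0 = 0
  col T1: 3·0 + 1·0 + 2·0 + 0·-2 + 1·0 + 0·2 = 0
  col T2: 3·0 + 1·1 + 2·0 + 0·1 + 1·-1 = 0
  col T3: 3·0 + 1·0 + 2·0 + 0·4 + 0·-4 + 1·0 = 0
  col T4: 3·0 + 1·4 + 2·-2 + 1·0 = 0
  col T5: 3·0 + 1·0 + 2·0 + 0·-4 + 1·0 + 0·4 = 0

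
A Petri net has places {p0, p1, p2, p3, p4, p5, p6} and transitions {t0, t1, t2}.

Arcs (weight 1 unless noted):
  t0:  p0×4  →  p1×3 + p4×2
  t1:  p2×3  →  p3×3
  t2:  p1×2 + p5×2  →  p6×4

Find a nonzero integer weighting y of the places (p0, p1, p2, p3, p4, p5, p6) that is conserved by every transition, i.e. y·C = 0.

Incidence matrix C (rows=places, cols=transitions):
       t0   t1   t2
   p0  -4    0    0
   p1   3    0   -2
   p2   0   -3    0
   p3   0    3    0
   p4   2    0    0
   p5   0    0   -2
   p6   0    0    4

Candidate y = [0, 0, 1, 1, 0, 0, 0]; check y·C column-wise:
  col t0: 0·-4 + 0·3 + 1·0 + 1·0 + 0·2 = 0
  col t1: 1·-3 + 1·3 = 0
  col t2: 0·-2 + 1·0 + 1·0 + 0·-2 + 0·4 = 0

y = (p0:0, p1:0, p2:1, p3:1, p4:0, p5:0, p6:0)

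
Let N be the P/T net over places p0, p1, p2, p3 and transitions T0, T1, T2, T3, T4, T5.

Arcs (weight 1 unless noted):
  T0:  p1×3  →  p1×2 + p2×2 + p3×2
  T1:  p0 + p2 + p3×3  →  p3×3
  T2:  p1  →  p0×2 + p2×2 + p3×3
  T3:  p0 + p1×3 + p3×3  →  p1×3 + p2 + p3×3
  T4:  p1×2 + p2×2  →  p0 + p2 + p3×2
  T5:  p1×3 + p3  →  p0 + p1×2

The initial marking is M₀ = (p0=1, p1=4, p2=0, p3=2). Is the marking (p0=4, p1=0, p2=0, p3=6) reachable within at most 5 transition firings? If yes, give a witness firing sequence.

YES — reachable via ⟨T2, T5, T4, T1⟩ (4 firings)

step 1: fire T2:  (p0=1, p1=4, p2=0, p3=2) → (p0=3, p1=3, p2=2, p3=5)
step 2: fire T5:  (p0=3, p1=3, p2=2, p3=5) → (p0=4, p1=2, p2=2, p3=4)
step 3: fire T4:  (p0=4, p1=2, p2=2, p3=4) → (p0=5, p1=0, p2=1, p3=6)
step 4: fire T1:  (p0=5, p1=0, p2=1, p3=6) → (p0=4, p1=0, p2=0, p3=6)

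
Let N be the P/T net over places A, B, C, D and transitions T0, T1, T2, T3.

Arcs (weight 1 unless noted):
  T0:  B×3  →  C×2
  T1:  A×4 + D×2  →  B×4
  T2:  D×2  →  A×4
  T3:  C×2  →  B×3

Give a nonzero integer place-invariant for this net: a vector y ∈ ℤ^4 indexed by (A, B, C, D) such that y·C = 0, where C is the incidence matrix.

y = (A:1, B:2, C:3, D:2)

Incidence matrix C (rows=places, cols=transitions):
       T0   T1   T2   T3
    A   0   -4    4    0
    B  -3    4    0    3
    C   2    0    0   -2
    D   0   -2   -2    0

Candidate y = [1, 2, 3, 2]; check y·C column-wise:
  col T0: 1·0 + 2·-3 + 3·2 + 2·0 = 0
  col T1: 1·-4 + 2·4 + 3·0 + 2·-2 = 0
  col T2: 1·4 + 2·0 + 3·0 + 2·-2 = 0
  col T3: 1·0 + 2·3 + 3·-2 + 2·0 = 0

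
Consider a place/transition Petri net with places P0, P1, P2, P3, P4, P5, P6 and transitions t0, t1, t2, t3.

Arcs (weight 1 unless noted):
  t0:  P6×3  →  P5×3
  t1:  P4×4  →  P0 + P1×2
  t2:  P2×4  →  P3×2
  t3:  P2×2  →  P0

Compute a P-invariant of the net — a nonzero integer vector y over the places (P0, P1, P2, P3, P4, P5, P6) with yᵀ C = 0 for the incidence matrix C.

Incidence matrix C (rows=places, cols=transitions):
       t0   t1   t2   t3
   P0   0    1    0    1
   P1   0    2    0    0
   P2   0    0   -4   -2
   P3   0    0    2    0
   P4   0   -4    0    0
   P5   3    0    0    0
   P6  -3    0    0    0

Candidate y = [2, -1, 1, 2, 0, 0, 0]; check y·C column-wise:
  col t0: 2·0 + -1·0 + 1·0 + 2·0 + 0·3 + 0·-3 = 0
  col t1: 2·1 + -1·2 + 1·0 + 2·0 + 0·-4 = 0
  col t2: 2·0 + -1·0 + 1·-4 + 2·2 = 0
  col t3: 2·1 + -1·0 + 1·-2 + 2·0 = 0

y = (P0:2, P1:-1, P2:1, P3:2, P4:0, P5:0, P6:0)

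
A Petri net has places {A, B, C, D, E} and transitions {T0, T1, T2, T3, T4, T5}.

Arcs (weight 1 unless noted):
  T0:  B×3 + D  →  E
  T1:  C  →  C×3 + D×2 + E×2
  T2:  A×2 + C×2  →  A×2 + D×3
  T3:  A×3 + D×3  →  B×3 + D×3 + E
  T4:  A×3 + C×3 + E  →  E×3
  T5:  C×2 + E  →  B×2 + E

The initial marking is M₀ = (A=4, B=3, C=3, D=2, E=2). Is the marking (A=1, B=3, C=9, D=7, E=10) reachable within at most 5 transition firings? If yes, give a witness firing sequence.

step 1: fire T0:  (A=4, B=3, C=3, D=2, E=2) → (A=4, B=0, C=3, D=1, E=3)
step 2: fire T1:  (A=4, B=0, C=3, D=1, E=3) → (A=4, B=0, C=5, D=3, E=5)
step 3: fire T1:  (A=4, B=0, C=5, D=3, E=5) → (A=4, B=0, C=7, D=5, E=7)
step 4: fire T1:  (A=4, B=0, C=7, D=5, E=7) → (A=4, B=0, C=9, D=7, E=9)
step 5: fire T3:  (A=4, B=0, C=9, D=7, E=9) → (A=1, B=3, C=9, D=7, E=10)

YES — reachable via ⟨T0, T1, T1, T1, T3⟩ (5 firings)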